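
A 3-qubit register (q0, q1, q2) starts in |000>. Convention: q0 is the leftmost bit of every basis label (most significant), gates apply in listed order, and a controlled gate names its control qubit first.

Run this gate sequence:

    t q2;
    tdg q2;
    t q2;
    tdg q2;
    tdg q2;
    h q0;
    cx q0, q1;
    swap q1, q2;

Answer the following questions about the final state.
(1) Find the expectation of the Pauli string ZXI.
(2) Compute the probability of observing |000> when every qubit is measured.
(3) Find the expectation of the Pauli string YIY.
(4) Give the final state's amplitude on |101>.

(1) The expectation value of ZXI is 0. Key observation: the block from step 1 through step 4 cancels to the identity and can be dropped.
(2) The probability of measuring |000> is 1/2.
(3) The expectation value of YIY is -1.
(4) The amplitude on |101> is sqrt(2)/2.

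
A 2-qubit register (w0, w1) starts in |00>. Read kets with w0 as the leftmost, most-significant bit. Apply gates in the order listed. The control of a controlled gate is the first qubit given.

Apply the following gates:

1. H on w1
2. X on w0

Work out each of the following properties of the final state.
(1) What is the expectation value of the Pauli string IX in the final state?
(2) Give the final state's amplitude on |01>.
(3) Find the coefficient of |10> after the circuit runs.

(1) The observable IX averages to 1.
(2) |01> carries amplitude 0 in the final state.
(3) |10> carries amplitude sqrt(2)/2 in the final state.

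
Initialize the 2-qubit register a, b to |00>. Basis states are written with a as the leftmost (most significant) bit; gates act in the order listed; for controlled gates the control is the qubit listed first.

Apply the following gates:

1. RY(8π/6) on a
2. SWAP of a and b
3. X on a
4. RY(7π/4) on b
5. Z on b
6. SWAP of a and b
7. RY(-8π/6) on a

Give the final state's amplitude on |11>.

The amplitude on |11> is -sqrt(3*sqrt(2) + 6)/4 + sqrt(2 - sqrt(2))/4.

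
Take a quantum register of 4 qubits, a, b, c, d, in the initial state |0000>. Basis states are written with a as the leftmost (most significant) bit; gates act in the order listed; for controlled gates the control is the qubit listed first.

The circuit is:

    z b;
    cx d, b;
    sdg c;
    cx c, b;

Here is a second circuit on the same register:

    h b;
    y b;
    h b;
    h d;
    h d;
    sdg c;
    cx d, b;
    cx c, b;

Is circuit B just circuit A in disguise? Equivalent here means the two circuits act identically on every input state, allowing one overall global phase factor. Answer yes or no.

No: there is an input state on which the two circuits produce genuinely different outputs (not merely differing by a phase).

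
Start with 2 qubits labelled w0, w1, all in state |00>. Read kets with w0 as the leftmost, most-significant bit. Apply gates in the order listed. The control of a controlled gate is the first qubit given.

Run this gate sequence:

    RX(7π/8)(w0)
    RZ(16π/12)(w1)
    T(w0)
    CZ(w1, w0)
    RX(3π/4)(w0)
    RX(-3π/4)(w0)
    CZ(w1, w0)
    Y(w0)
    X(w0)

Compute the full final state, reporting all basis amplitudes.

The resulting statevector has amplitude -exp(5*I*pi/6)*sin(pi/16) on |00>, 0 on |01>, exp(7*I*pi/12)*cos(pi/16) on |10>, 0 on |11>.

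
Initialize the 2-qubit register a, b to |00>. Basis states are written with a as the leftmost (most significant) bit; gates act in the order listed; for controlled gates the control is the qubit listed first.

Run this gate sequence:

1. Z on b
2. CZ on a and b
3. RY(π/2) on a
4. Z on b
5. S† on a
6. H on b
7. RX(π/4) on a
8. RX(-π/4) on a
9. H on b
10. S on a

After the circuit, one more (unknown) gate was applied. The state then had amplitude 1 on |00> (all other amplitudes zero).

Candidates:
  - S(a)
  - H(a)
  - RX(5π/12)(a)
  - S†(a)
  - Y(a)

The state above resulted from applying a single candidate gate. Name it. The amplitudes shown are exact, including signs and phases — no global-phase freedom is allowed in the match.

The unique candidate consistent with the amplitudes is H(a). Key observation: gates 5-10 undo each other exactly, leaving only the rest of the circuit to track.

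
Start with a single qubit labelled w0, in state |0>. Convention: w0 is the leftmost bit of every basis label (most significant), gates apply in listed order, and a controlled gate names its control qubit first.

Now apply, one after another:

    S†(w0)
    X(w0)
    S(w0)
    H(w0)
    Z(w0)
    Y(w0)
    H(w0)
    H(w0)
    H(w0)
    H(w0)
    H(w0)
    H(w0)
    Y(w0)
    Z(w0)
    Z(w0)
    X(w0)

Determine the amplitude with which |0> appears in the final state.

The amplitude on |0> is sqrt(2)*I/2. Key observation: the block from step 6 through step 13 cancels to the identity and can be dropped.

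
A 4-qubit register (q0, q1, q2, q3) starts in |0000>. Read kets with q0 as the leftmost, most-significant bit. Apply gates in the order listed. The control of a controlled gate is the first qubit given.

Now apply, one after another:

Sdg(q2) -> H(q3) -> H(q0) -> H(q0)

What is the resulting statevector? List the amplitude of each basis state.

After the circuit, the state carries amplitude sqrt(2)/2 on |0000>, sqrt(2)/2 on |0001>, and 0 on every other basis state.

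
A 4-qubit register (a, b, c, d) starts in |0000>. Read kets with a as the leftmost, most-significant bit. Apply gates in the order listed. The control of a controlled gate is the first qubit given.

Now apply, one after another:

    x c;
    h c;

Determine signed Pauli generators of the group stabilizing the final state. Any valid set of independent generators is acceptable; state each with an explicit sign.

The stabilizer group can be generated by -IIXI, +ZIII, +IZII, +IIIZ, among other valid generating sets.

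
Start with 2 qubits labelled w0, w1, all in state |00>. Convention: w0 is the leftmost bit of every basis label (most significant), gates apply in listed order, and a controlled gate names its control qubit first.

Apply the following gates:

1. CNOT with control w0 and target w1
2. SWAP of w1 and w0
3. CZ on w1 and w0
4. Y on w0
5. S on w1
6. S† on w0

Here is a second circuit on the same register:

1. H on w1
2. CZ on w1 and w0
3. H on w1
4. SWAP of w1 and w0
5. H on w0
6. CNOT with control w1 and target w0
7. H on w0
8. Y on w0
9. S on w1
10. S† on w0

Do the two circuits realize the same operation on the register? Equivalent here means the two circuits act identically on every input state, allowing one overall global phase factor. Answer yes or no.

Yes — the two circuits implement the same unitary up to a global phase.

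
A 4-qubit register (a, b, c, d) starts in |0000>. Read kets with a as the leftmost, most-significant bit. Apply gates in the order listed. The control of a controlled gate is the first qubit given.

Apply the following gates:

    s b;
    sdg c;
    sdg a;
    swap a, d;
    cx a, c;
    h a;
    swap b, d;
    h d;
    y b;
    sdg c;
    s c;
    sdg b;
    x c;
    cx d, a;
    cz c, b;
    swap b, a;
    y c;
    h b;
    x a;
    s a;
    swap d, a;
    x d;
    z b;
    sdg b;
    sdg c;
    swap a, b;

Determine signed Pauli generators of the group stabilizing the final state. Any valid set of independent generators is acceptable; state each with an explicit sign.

The final state is stabilized by the group generated by +IXII, +ZIII, +IIZI, -IIIZ; other independent generating sets are equally valid.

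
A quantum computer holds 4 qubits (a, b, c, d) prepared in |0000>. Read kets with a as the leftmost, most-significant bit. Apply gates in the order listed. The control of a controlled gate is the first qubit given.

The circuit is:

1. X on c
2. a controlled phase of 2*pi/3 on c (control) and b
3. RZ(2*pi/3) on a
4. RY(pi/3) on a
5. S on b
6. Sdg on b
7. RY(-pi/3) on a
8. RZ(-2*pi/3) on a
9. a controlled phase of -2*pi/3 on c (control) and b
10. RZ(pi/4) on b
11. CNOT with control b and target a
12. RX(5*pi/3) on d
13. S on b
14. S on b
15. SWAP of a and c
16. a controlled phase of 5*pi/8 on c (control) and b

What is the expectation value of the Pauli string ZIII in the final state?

In the final state, ZIII has expectation -1. Key observation: steps 2-9 multiply out to the identity, so the circuit reduces to the remaining gates.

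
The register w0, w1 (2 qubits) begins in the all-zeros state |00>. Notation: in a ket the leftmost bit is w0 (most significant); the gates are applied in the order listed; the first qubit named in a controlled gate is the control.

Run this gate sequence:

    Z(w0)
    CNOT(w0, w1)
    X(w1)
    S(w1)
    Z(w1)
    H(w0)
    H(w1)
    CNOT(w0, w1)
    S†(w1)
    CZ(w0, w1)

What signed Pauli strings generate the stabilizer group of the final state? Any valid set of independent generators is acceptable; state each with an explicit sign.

One valid set of independent stabilizer generators is -XZ, +ZY (any independent generating set of the same group is equally correct).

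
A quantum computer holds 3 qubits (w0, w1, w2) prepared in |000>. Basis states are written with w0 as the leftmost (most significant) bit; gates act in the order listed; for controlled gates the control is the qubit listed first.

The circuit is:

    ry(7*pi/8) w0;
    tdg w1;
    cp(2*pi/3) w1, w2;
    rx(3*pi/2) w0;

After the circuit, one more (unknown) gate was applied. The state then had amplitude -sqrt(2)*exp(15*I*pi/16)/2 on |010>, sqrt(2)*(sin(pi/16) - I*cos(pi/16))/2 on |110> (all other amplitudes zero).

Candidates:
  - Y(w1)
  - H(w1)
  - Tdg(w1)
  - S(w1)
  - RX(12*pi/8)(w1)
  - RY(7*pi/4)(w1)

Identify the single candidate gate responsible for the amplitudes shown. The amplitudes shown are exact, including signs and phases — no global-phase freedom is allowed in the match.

It was Y(w1) that produced the state shown.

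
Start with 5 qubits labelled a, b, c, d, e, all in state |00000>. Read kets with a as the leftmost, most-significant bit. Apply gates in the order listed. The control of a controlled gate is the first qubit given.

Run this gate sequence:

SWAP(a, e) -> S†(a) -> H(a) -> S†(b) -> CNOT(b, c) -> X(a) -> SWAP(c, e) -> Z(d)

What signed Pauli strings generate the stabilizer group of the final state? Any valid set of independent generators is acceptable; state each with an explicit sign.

One valid set of independent stabilizer generators is +XIIII, +IZIII, +IIZII, +IIIZI, +IIIIZ (any independent generating set of the same group is equally correct).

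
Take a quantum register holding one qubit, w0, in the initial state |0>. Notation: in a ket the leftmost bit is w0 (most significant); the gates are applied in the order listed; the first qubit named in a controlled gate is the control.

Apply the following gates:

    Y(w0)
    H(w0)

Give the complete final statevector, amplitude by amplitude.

After the circuit, the state carries amplitude sqrt(2)*I/2 on |0>, -sqrt(2)*I/2 on |1>.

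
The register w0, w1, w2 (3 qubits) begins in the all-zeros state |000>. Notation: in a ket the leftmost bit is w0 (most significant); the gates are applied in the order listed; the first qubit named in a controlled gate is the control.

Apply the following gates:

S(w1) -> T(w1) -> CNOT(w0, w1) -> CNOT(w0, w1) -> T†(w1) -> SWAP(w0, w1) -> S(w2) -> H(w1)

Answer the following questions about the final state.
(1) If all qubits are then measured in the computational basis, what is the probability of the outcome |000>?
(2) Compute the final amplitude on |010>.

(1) A full measurement returns |000> with probability 1/2. Key observation: steps 2-5 multiply out to the identity, so the circuit reduces to the remaining gates.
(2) The final state's coefficient on |010> equals sqrt(2)/2.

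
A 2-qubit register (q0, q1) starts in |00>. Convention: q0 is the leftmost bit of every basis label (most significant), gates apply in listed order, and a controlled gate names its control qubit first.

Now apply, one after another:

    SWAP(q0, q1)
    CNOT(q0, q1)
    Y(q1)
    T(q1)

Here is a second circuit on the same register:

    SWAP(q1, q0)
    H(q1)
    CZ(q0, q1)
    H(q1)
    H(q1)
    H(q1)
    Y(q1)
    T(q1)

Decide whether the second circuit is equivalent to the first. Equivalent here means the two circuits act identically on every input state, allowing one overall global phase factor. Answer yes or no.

Yes — the two circuits implement the same unitary up to a global phase.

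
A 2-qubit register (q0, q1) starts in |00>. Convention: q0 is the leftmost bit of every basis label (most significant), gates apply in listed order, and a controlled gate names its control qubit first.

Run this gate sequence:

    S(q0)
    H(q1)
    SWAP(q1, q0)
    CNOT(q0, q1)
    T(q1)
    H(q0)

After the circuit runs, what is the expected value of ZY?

The expectation value of ZY is sqrt(2)/2.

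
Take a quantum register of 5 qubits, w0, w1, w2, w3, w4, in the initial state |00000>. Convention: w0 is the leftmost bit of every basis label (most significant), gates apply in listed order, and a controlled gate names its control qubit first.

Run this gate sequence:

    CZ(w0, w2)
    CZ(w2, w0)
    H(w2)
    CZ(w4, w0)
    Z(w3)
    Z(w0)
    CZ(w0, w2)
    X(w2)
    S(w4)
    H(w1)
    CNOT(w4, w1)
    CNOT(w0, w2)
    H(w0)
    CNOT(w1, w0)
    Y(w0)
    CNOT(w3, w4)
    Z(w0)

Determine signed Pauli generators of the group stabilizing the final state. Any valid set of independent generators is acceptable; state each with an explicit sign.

One valid set of independent stabilizer generators is +XIIII, +IXIII, +IIXII, +IIIZI, +IIIIZ (any independent generating set of the same group is equally correct).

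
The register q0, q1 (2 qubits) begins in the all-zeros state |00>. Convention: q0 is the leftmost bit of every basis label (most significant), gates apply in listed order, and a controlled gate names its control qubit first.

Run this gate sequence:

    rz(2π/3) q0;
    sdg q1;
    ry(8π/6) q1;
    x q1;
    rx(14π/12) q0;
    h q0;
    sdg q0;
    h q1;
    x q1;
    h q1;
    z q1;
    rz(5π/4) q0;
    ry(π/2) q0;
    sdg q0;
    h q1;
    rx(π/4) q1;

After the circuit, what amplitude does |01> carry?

The amplitude on |01> is -sqrt(sqrt(2)/4 + 1/2)*exp(7*I*pi/24)/4 - sqrt(3)*sqrt(sqrt(2)/4 + 1/2)*exp(7*I*pi/24)/8 + I*sqrt(1/2 - sqrt(2)/4)*exp(-23*I*pi/24)/4 - sqrt(1/2 - sqrt(2)/4)*exp(7*I*pi/24)/4 - I*sqrt(sqrt(2)/4 + 1/2)*exp(7*I*pi/24)/8 - sqrt(1/2 - sqrt(2)/4)*exp(-23*I*pi/24)/8 - sqrt(sqrt(2)/4 + 1/2)*exp(-23*I*pi/24)/8 + I*sqrt(1/2 - sqrt(2)/4)*exp(7*I*pi/24)/8 + sqrt(3)*sqrt(1/2 - sqrt(2)/4)*exp(7*I*pi/24)/8 - sqrt(3)*I*sqrt(1/2 - sqrt(2)/4)*exp(-23*I*pi/24)/8 - sqrt(3)*I*sqrt(sqrt(2)/4 + 1/2)*exp(-23*I*pi/24)/8 - I*sqrt(sqrt(2)/4 + 1/2)*exp(-23*I*pi/24)/4.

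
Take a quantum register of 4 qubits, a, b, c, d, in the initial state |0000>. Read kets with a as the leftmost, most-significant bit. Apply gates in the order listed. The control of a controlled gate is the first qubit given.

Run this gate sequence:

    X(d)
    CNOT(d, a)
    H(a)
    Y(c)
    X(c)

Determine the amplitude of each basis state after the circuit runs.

After the circuit, the state carries amplitude sqrt(2)*I/2 on |0001>, -sqrt(2)*I/2 on |1001>, and 0 on every other basis state.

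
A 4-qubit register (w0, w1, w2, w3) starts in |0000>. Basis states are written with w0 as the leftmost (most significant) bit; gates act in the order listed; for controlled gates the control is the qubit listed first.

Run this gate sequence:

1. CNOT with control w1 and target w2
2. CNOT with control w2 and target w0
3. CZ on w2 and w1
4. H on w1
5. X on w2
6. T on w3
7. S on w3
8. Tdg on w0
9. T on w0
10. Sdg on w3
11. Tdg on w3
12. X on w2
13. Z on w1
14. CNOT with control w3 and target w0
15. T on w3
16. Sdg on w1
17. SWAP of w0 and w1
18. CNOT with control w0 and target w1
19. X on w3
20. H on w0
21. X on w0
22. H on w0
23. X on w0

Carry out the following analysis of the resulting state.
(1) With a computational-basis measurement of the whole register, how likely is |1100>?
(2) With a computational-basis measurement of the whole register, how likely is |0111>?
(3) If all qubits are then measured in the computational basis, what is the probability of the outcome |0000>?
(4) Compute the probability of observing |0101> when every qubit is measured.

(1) The probability of measuring |1100> is 0. Key observation: gates 5-12 undo each other exactly, leaving only the rest of the circuit to track.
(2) The probability of measuring |0111> is 0.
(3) Outcome |0000> occurs with probability 0.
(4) The probability of measuring |0101> is 1/2.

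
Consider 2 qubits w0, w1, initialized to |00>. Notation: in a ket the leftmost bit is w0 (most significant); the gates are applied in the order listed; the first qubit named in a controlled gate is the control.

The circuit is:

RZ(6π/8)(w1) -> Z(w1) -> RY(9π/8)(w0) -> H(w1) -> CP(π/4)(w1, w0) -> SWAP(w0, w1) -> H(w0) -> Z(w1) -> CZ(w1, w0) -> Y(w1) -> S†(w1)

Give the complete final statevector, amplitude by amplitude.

The resulting statevector has amplitude (1 + exp(I*pi/4))*exp(I*pi/8)*cos(pi/16)/2 on |00>, exp(5*I*pi/8)*sin(pi/16) on |01>, (-1 + exp(I*pi/4))*exp(I*pi/8)*cos(pi/16)/2 on |10>, 0 on |11>.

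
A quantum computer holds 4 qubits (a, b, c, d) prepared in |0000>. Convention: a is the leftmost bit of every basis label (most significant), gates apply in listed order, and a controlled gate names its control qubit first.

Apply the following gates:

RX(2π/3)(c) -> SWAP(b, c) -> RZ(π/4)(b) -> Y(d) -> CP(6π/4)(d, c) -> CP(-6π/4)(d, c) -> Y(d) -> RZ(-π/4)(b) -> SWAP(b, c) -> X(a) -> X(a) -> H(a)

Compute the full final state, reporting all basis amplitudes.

The resulting statevector has amplitude sqrt(2)/4 on |0000>, -sqrt(6)*I/4 on |0010>, sqrt(2)/4 on |1000>, -sqrt(6)*I/4 on |1010>, and 0 on every other basis state. Key observation: steps 2-9 multiply out to the identity, so the circuit reduces to the remaining gates.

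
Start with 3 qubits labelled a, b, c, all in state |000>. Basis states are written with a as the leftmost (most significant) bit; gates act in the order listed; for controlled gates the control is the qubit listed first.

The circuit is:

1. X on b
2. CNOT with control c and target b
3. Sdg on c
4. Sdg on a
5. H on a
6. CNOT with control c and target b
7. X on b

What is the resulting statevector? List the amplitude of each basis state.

After the circuit, the state carries amplitude sqrt(2)/2 on |000>, sqrt(2)/2 on |100>, and 0 on every other basis state.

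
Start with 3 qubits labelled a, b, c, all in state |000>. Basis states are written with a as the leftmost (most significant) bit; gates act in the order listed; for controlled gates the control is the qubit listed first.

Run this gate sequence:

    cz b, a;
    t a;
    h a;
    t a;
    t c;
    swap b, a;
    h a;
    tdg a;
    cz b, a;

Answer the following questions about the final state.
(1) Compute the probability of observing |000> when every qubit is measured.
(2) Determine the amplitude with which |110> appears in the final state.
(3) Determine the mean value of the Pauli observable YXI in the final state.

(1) Outcome |000> occurs with probability 1/4.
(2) The amplitude on |110> is -1/2.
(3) The observable YXI averages to -1/2.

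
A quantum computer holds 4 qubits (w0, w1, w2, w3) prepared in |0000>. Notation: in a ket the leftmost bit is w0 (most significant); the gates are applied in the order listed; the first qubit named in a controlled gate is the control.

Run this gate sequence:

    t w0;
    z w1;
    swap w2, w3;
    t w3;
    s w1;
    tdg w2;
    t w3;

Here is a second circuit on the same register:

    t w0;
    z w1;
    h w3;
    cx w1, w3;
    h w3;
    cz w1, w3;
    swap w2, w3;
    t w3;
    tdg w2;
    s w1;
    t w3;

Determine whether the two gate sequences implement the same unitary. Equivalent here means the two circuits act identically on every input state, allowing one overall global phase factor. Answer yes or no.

Yes — the two circuits implement the same unitary up to a global phase.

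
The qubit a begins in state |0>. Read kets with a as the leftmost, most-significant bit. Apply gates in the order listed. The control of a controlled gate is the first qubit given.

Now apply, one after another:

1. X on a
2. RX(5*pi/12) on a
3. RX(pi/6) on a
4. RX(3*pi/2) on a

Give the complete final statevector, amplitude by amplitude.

After the circuit, the state carries amplitude -I*sqrt(6 - 3*sqrt(2))/4 + I*sqrt(sqrt(2) + 2)/4 on |0>, -sqrt(3*sqrt(2) + 6)/4 - sqrt(2 - sqrt(2))/4 on |1>.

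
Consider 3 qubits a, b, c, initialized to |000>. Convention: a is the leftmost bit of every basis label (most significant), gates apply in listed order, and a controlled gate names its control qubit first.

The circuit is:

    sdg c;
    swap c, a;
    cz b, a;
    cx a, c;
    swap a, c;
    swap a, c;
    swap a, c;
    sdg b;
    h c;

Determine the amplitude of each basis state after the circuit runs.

The resulting statevector has amplitude sqrt(2)/2 on |000>, sqrt(2)/2 on |001>, and 0 on every other basis state. Key observation: gates 6-7 undo each other exactly, leaving only the rest of the circuit to track.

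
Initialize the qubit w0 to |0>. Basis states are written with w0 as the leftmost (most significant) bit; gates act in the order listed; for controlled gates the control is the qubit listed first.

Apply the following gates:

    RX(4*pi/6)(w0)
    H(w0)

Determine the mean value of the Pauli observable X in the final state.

The observable X averages to -1/2.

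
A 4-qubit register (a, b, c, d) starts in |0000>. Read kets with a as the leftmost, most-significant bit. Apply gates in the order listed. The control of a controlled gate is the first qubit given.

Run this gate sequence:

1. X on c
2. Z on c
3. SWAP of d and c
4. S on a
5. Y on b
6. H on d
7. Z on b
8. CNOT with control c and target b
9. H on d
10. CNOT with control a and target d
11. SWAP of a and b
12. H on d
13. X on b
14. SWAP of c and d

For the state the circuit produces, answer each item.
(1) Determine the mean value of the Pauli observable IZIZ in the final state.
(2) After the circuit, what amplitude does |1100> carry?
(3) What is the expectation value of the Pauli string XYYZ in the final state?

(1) The observable IZIZ averages to -1.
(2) |1100> carries amplitude sqrt(2)*I/2 in the final state.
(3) The expectation value of XYYZ is 0.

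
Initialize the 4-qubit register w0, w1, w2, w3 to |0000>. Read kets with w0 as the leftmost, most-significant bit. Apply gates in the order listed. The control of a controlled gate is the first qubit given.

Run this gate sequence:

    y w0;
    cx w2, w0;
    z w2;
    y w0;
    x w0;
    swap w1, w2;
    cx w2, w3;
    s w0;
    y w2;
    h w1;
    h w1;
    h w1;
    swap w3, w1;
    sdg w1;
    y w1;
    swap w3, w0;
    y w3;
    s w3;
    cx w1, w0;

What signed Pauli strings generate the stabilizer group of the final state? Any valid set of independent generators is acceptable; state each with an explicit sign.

The final state is stabilized by the group generated by +XIII, -IZII, -IIZI, +IIIZ; other independent generating sets are equally valid. Key observation: gates 11-12 undo each other exactly, leaving only the rest of the circuit to track.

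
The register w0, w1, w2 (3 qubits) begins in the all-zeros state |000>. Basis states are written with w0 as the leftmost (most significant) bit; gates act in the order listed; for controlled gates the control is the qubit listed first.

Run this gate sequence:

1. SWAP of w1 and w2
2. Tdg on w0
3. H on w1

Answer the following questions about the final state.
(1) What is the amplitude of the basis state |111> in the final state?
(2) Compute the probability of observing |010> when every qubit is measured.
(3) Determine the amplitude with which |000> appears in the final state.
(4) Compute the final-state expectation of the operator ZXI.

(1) The amplitude on |111> is 0.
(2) Outcome |010> occurs with probability 1/2.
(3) The amplitude on |000> is sqrt(2)/2.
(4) In the final state, ZXI has expectation 1.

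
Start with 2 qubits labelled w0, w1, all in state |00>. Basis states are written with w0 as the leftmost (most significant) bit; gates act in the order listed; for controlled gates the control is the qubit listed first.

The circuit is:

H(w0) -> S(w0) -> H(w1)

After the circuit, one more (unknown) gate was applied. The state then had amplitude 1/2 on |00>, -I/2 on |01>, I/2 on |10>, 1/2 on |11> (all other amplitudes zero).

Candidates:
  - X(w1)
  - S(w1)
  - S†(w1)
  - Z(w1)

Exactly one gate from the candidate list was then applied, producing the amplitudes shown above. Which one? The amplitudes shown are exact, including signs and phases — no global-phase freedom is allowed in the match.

The unique candidate consistent with the amplitudes is S†(w1).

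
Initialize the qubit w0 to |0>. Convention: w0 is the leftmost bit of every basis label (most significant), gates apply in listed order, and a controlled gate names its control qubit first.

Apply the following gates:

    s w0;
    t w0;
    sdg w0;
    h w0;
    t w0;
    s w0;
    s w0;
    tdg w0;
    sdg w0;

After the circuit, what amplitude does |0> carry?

The amplitude on |0> is sqrt(2)/2.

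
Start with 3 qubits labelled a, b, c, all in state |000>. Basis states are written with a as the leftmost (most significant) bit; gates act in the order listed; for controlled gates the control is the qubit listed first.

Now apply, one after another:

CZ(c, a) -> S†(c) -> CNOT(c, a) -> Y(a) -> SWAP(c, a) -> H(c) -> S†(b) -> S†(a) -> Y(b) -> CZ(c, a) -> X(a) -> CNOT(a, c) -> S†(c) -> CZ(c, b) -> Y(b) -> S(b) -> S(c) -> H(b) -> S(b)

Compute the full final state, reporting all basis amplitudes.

The final amplitudes are 0 on |000>, 0 on |001>, 0 on |010>, 0 on |011>, -I/2 on |100>, -I/2 on |101>, 1/2 on |110>, 1/2 on |111>.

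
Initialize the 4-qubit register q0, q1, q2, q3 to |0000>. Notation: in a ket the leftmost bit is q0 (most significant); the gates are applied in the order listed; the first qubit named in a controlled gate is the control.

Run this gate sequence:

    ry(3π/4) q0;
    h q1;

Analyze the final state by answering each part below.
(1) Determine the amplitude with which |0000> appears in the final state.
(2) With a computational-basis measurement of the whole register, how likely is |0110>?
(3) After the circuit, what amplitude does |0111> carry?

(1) |0000> carries amplitude sqrt(4 - 2*sqrt(2))/4 in the final state.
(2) The probability of measuring |0110> is 0.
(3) |0111> carries amplitude 0 in the final state.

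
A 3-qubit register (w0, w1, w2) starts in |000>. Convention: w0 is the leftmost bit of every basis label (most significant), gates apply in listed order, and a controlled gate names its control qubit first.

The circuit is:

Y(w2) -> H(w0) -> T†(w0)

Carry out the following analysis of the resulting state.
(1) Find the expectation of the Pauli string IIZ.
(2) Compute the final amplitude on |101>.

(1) The observable IIZ averages to -1.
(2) |101> carries amplitude sqrt(2)*exp(I*pi/4)/2 in the final state.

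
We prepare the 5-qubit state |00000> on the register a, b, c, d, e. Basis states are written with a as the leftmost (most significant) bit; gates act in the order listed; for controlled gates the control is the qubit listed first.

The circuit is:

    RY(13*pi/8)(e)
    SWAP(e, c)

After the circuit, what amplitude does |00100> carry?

The final state's coefficient on |00100> equals sin(3*pi/16).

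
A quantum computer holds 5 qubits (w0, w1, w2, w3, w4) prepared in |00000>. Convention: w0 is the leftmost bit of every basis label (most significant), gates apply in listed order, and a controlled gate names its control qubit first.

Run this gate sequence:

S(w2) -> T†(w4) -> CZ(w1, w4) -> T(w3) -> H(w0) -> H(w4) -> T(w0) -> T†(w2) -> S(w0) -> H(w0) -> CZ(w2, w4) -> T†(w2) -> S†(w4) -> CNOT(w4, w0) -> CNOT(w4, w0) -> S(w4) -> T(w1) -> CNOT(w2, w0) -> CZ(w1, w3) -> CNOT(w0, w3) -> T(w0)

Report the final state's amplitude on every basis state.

The resulting statevector has amplitude sqrt(2)*(1 + exp(3*I*pi/4))/4 on |00000>, sqrt(2)*(1 + exp(3*I*pi/4))/4 on |00001>, sqrt(2)*(1 + exp(I*pi/4))/4 on |10010>, sqrt(2)*(1 + exp(I*pi/4))/4 on |10011>, and 0 on every other basis state. Key observation: steps 13-16 multiply out to the identity, so the circuit reduces to the remaining gates.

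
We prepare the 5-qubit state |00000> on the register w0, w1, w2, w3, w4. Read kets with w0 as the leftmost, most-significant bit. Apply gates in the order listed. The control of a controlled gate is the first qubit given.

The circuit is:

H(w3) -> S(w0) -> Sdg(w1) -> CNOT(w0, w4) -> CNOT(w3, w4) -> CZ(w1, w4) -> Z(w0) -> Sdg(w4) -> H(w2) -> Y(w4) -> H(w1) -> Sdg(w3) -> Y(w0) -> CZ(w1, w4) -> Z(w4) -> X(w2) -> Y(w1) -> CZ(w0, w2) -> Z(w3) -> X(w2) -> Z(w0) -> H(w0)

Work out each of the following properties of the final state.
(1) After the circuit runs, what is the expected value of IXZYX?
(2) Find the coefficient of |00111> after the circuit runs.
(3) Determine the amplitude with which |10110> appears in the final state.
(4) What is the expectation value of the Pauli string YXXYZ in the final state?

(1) In the final state, IXZYX has expectation 0.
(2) The amplitude on |00111> is 0.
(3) The amplitude on |10110> is -I/4.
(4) The expectation value of YXXYZ is 0.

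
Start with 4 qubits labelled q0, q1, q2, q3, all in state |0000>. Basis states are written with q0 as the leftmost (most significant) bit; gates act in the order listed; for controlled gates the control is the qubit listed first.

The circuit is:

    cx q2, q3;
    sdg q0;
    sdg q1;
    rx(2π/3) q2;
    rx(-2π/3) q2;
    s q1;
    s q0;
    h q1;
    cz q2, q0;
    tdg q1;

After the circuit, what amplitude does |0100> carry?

|0100> carries amplitude -sqrt(2)*exp(3*I*pi/4)/2 in the final state.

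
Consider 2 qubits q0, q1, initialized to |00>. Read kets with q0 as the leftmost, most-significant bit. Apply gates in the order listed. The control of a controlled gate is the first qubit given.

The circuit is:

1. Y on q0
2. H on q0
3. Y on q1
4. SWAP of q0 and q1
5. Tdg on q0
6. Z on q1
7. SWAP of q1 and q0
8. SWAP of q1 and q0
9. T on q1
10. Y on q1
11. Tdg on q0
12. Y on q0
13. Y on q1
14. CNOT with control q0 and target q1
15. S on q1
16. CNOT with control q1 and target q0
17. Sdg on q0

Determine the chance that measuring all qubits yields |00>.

Outcome |00> occurs with probability 1/2.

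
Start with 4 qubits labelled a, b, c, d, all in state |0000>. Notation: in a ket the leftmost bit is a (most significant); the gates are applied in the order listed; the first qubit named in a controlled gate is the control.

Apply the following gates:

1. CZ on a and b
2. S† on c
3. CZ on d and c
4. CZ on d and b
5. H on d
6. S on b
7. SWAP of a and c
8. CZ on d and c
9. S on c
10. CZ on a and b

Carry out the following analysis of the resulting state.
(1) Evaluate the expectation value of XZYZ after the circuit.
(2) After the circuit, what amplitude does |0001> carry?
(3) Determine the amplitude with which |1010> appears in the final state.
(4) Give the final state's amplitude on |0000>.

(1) In the final state, XZYZ has expectation 0.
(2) |0001> carries amplitude sqrt(2)/2 in the final state.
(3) The final state's coefficient on |1010> equals 0.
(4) The amplitude on |0000> is sqrt(2)/2.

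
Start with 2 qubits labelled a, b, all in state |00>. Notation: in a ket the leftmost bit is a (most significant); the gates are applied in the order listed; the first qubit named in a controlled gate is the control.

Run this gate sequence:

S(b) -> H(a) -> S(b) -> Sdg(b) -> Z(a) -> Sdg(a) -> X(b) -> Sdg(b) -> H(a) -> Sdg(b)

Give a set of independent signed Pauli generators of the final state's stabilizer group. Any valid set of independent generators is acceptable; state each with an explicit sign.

The stabilizer group can be generated by -YI, -IZ, among other valid generating sets.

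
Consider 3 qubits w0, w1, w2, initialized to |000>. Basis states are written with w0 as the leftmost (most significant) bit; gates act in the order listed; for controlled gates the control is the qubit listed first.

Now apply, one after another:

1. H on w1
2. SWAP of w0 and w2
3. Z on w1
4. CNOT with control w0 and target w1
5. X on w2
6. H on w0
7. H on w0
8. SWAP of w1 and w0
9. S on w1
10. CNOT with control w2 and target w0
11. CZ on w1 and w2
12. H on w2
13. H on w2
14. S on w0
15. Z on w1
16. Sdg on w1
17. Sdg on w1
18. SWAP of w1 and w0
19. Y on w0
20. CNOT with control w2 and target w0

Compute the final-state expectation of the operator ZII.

The observable ZII averages to 1. Key observation: gates 12-13 undo each other exactly, leaving only the rest of the circuit to track.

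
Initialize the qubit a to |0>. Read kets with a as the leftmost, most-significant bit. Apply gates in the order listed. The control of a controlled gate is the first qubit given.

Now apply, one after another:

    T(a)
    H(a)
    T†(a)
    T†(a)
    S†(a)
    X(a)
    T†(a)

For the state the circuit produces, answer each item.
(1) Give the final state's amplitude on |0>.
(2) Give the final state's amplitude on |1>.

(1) The final state's coefficient on |0> equals -sqrt(2)/2.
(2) The final state's coefficient on |1> equals -sqrt(2)*exp(3*I*pi/4)/2.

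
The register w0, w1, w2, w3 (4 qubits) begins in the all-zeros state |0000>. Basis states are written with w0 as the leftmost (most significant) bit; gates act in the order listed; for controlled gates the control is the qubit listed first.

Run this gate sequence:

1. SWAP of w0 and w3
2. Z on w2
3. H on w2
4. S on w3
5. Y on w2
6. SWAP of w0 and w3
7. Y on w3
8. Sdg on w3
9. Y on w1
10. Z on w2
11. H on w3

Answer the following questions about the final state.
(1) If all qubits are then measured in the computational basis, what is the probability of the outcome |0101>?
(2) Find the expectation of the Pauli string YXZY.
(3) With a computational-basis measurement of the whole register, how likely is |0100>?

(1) The probability of measuring |0101> is 1/4.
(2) The observable YXZY averages to 0.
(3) A full measurement returns |0100> with probability 1/4.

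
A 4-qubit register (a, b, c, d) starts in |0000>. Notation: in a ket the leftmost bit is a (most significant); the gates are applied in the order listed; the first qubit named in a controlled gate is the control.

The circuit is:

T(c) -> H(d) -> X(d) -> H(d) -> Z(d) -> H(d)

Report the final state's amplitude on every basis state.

The resulting statevector has amplitude sqrt(2)/2 on |0000>, sqrt(2)/2 on |0001>, and 0 on every other basis state. Key observation: gates 2-5 undo each other exactly, leaving only the rest of the circuit to track.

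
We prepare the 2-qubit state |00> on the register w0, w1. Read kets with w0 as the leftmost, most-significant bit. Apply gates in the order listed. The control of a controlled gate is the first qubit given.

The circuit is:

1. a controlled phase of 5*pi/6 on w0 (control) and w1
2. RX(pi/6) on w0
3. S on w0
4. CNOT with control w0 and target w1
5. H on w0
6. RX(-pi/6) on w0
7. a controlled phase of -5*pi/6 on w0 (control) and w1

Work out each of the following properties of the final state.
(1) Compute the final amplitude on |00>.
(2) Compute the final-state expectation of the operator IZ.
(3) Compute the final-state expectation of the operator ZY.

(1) The final state's coefficient on |00> equals sqrt(6)/8 + sqrt(2)*(2 + I)/8.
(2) The observable IZ averages to sqrt(3)/2.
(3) The observable ZY averages to -1/8.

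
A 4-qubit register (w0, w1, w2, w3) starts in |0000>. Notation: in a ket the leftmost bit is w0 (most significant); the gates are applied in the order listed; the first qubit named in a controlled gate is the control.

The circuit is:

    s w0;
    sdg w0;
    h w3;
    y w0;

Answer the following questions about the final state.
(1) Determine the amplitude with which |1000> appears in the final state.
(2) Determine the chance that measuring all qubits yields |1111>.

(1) |1000> carries amplitude sqrt(2)*I/2 in the final state. Key observation: steps 1-2 multiply out to the identity, so the circuit reduces to the remaining gates.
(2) Outcome |1111> occurs with probability 0.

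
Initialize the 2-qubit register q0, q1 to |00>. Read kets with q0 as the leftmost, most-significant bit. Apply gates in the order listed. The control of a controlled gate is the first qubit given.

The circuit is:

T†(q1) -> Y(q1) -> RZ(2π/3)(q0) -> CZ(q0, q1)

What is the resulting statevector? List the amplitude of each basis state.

After the circuit, the state carries amplitude exp(I*pi/6) on |01>, and 0 on every other basis state.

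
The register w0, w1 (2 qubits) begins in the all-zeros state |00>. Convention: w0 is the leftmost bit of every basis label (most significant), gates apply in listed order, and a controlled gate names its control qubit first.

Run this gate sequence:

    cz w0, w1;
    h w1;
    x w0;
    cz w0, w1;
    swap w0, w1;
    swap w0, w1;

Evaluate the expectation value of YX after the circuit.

In the final state, YX has expectation 0. Key observation: gates 5-6 undo each other exactly, leaving only the rest of the circuit to track.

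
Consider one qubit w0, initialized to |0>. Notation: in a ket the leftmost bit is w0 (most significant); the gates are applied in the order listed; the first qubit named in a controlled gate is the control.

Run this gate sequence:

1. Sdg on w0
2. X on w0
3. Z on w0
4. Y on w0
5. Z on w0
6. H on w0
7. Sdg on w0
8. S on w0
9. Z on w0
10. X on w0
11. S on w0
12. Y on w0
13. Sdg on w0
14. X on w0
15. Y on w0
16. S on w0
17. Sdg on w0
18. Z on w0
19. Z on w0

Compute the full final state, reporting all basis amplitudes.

After the circuit, the state carries amplitude sqrt(2)/2 on |0>, sqrt(2)/2 on |1>.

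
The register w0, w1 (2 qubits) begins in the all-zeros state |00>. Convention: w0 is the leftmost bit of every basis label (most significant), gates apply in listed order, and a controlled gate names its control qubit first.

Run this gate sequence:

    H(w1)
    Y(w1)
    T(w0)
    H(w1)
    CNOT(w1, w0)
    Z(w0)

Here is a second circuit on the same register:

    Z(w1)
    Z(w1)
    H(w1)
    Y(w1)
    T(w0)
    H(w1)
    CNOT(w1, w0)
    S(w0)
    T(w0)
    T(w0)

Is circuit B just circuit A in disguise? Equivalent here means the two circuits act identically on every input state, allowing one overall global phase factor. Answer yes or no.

Yes: on every input state the two circuits agree up to one overall phase factor.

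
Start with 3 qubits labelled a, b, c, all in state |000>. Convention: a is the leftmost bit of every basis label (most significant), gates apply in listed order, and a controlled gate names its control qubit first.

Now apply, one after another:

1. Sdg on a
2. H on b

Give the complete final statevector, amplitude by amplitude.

The final amplitudes are sqrt(2)/2 on |000>, sqrt(2)/2 on |010>, and 0 on every other basis state.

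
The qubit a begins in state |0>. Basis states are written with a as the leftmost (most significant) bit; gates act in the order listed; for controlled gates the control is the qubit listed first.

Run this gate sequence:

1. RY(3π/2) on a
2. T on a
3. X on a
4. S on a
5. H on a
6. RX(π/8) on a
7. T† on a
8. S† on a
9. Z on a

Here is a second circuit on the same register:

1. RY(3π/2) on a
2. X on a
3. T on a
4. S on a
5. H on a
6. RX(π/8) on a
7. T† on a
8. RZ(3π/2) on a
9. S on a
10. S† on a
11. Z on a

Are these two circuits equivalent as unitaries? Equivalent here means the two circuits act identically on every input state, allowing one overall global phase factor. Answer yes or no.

No: there is an input state on which the two circuits produce genuinely different outputs (not merely differing by a phase).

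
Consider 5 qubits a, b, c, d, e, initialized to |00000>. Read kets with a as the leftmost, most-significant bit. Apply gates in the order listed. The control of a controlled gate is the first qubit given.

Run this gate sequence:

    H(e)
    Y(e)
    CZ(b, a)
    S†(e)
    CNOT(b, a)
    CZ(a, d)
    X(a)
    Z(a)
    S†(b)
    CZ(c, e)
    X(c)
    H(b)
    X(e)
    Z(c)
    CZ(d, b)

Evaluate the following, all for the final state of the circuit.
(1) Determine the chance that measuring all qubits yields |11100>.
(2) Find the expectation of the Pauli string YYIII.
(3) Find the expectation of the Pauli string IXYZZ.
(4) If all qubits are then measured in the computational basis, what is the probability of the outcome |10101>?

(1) The probability of measuring |11100> is 1/4.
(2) In the final state, YYIII has expectation 0.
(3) The observable IXYZZ averages to 0.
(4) The probability of measuring |10101> is 1/4.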